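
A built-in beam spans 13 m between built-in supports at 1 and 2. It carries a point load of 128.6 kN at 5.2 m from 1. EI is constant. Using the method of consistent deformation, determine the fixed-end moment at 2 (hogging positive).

M_2 = 160.5 kN·m

Release both end moments; the primary structure is a simply-supported span 12 with redundants M_1 and M_2.
End rotations of the released simple span under the applied load (×1/EI):
  at 1: point load 128.6 at a = 5.2: Pab(L + b)/(6LEI) = 1391/EI
  at 2: point load 128.6 at a = 5.2: Pab(L + a)/(6LEI) = 1217/EI
  θ_10 = 1391/EI,  θ_20 = 1217/EI
Flexibility coefficients: a unit moment at one end gives L/(3EI) there and L/(6EI) at the far end, so f₁₁ = f₂₂ = 4.333/EI and f₁₂ = f₂₁ = 2.167/EI.
Compatibility — zero rotation at each built-in end:
  4.333 M_1 + 2.167 M_2 = 1391
  2.167 M_1 + 4.333 M_2 = 1217
Solving the pair gives M_1 = 240.7 kN·m and M_2 = 160.5 kN·m (hogging).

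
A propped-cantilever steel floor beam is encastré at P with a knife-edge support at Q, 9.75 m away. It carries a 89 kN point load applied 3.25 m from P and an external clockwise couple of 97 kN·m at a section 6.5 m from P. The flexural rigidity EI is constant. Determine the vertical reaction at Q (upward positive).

R_Q = 26.45 kN

Remove the prop at Q; the released (primary) structure is a cantilever built in at P.
Deflection at Q on the released cantilever, summing each load's contribution:
  point load 89 at a = 3.25: Pa²(3L − a)/(6EI) = 4074/EI
  clockwise couple 97 at a = 6.5: M₀a(2L − a)/(2EI) = 4098/EI
  δ_0 = 8172/EI
Tip deflection under a unit load at Q: L³/(3EI) = 309/EI.
The prop prevents deflection at Q: R_Q = δ_0/δ_{QQ} = 8172/309 = 26.45 kN.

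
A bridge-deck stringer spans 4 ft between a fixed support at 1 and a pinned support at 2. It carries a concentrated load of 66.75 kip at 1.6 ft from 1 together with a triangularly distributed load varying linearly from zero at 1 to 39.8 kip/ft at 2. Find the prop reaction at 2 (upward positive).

Remove the prop at 2; the released (primary) structure is a cantilever built in at 1.
Downward deflection at the released point 2 due to the loads:
  point load 66.75 at a = 1.6: Pa²(3L − a)/(6EI) = 296.2/EI
  triangular load, peak 39.8 at the free end: 11w₀L⁴/(120EI) = 934/EI
  δ_0 = 1230/EI
Flexibility coefficient — unit upward force at 2: δ_{22} = L³/(3EI) = 21.33/EI.
Compatibility at 2: δ_0 − R_2·δ_{22} = 0, so R_2 = 1230/21.33 = 57.66 kip.

R_2 = 57.66 kip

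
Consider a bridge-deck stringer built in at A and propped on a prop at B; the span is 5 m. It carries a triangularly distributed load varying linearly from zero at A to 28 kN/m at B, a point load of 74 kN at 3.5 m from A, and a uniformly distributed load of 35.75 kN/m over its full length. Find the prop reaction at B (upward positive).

Take the reaction at B as the redundant and release it; the primary structure is a cantilever fixed at A.
Free-end deflection of the primary structure under the applied loading (downward +):
  triangular load, peak 28 at the free end: 11w₀L⁴/(120EI) = 1604/EI
  point load 74 at a = 3.5: Pa²(3L − a)/(6EI) = 1737/EI
  UDL 35.75: wL⁴/(8EI) = 2793/EI
  δ_0 = 6135/EI
Flexibility coefficient — unit upward force at B: δ_{BB} = L³/(3EI) = 41.67/EI.
Compatibility at B: δ_0 − R_B·δ_{BB} = 0, so R_B = 6135/41.67 = 147.2 kN.

R_B = 147.2 kN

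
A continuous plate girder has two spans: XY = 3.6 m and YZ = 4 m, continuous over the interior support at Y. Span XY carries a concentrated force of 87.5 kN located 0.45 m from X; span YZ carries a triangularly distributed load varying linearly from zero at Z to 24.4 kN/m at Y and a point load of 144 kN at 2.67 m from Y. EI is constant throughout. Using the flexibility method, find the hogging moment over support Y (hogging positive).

M_Y = 67.71 kN·m

Take M_Y as the redundant. Released structure: two simple spans XY and YZ with a hinge at Y.
End slopes at the hinge Y, treating each span as simply supported:
  span XY: point load 87.5 at a = 0.45: Pab(L + a)/(6LEI) = 23.26/EI
  span YZ: triangular load, peak 24.4: w₀L³/(45EI) = 34.7/EI
  span YZ: point load 144 at a = 2.67: Pab(L + b)/(6LEI) = 113.6/EI
  relative rotation θ_0 = (23.26 + 148.3)/EI = 171.5/EI
A unit hogging moment at Y produces rotation L₁/(3EI) + L₂/(3EI) = 2.533/EI.
Compatibility: M_Y·(L₁+L₂)/(3EI) = θ_0, giving M_Y = 67.71 kN·m (hogging).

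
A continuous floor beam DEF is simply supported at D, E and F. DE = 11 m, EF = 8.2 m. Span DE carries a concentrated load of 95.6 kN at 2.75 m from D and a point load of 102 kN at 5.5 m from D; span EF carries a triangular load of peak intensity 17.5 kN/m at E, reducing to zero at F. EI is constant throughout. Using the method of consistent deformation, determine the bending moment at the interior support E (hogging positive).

Take M_E as the redundant. Released structure: two simple spans DE and EF with a hinge at E.
Discontinuity in slope at E on the released structure — sum the simple-span end rotations:
  span DE: point load 95.6 at a = 2.75: Pab(L + a)/(6LEI) = 451.9/EI
  span DE: point load 102 at a = 5.5: Pab(L + a)/(6LEI) = 771.4/EI
  span EF: triangular load, peak 17.5: w₀L³/(45EI) = 214.4/EI
  relative rotation θ_0 = (1223 + 214.4)/EI = 1438/EI
A unit hogging moment at E produces rotation L₁/(3EI) + L₂/(3EI) = 6.4/EI.
Slope continuity at E: θ_0 = M_E·6.4/EI, so M_E = 1438/6.4 = 224.6 kN·m (hogging).

M_E = 224.6 kN·m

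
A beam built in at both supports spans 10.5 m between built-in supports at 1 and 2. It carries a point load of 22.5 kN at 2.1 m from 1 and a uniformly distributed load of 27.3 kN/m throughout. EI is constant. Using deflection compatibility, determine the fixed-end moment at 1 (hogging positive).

M_1 = 281.1 kN·m

Release both end moments; the primary structure is a simply-supported span 12 with redundants M_1 and M_2.
On the primary (simply-supported) span, the end slopes from the loading are:
  at 1: point load 22.5 at a = 2.1: Pab(L + b)/(6LEI) = 119.1/EI
  at 2: point load 22.5 at a = 2.1: Pab(L + a)/(6LEI) = 79.38/EI
  at 1: UDL 27.3: wL³/(24EI) = 1317/EI
  at 2: UDL 27.3: wL³/(24EI) = 1317/EI
  θ_10 = 1436/EI,  θ_20 = 1396/EI
Flexibility coefficients: a unit moment at one end gives L/(3EI) there and L/(6EI) at the far end, so f₁₁ = f₂₂ = 3.5/EI and f₁₂ = f₂₁ = 1.75/EI.
Compatibility — zero rotation at each built-in end:
  3.5 M_1 + 1.75 M_2 = 1436
  1.75 M_1 + 3.5 M_2 = 1396
Solving the pair gives M_1 = 281.1 kN·m and M_2 = 258.4 kN·m (hogging).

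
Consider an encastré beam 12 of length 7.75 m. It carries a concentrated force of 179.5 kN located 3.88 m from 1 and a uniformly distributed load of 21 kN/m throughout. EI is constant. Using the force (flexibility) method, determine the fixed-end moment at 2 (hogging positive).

M_2 = 279.2 kN·m

Release both end moments; the primary structure is a simply-supported span 12 with redundants M_1 and M_2.
Simple-span end rotations at 1 and 2 under the given loads:
  at 1: point load 179.5 at a = 3.88: Pab(L + b)/(6LEI) = 673.5/EI
  at 2: point load 179.5 at a = 3.88: Pab(L + a)/(6LEI) = 674.1/EI
  at 1: UDL 21: wL³/(24EI) = 407.3/EI
  at 2: UDL 21: wL³/(24EI) = 407.3/EI
  θ_10 = 1081/EI,  θ_20 = 1081/EI
Flexibility coefficients: a unit moment at one end gives L/(3EI) there and L/(6EI) at the far end, so f₁₁ = f₂₂ = 2.583/EI and f₁₂ = f₂₁ = 1.292/EI.
Compatibility — zero rotation at each built-in end:
  2.583 M_1 + 1.292 M_2 = 1081
  1.292 M_1 + 2.583 M_2 = 1081
Solving the pair gives M_1 = 278.8 kN·m and M_2 = 279.2 kN·m (hogging).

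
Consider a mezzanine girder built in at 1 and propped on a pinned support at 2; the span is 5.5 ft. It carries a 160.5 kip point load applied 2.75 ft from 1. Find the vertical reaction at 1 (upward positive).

R_1 = 110.3 kip

Choose R_2 as the redundant. The primary structure is the cantilever fixed at 1.
Primary-structure tip deflection at 2 by superposition:
  point load 160.5 at a = 2.75: Pa²(3L − a)/(6EI) = 2782/EI
Flexibility coefficient — unit upward force at 2: δ_{22} = L³/(3EI) = 55.46/EI.
The prop prevents deflection at 2: R_2 = δ_0/δ_{22} = 2782/55.46 = 50.16 kip.
Vertical equilibrium: R_1 = ΣP − R_2 = 160.5 − 50.16 = 110.3 kip.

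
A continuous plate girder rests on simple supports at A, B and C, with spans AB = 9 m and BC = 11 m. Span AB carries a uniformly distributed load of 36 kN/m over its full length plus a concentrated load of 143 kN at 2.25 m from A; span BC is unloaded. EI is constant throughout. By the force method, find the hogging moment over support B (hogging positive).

Release continuity at B by inserting a hinge; the redundant is the internal moment M_B. The primary structure is two simply-supported spans AB and BC.
Discontinuity in slope at B on the released structure — sum the simple-span end rotations:
  span AB: UDL 36: wL³/(24EI) = 1094/EI
  span AB: point load 143 at a = 2.25: Pab(L + a)/(6LEI) = 452.5/EI
  relative rotation θ_0 = (1546 + 0)/EI = 1546/EI
A unit hogging moment at B produces rotation L₁/(3EI) + L₂/(3EI) = 6.667/EI.
Compatibility: M_B·(L₁+L₂)/(3EI) = θ_0, giving M_B = 231.9 kN·m (hogging).

M_B = 231.9 kN·m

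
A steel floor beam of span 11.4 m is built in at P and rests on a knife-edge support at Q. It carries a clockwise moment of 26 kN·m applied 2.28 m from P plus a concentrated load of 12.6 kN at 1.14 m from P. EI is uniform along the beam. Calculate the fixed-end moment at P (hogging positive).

M_P = 24.24 kN·m

Take the reaction at Q as the redundant and release it; the primary structure is a cantilever fixed at P.
Free-end deflection of the primary structure under the applied loading (downward +):
  clockwise couple 26 at a = 2.28: M₀a(2L − a)/(2EI) = 608.2/EI
  point load 12.6 at a = 1.14: Pa²(3L − a)/(6EI) = 90.23/EI
  δ_0 = 698.4/EI
Tip deflection under a unit load at Q: L³/(3EI) = 493.8/EI.
The prop prevents deflection at Q: R_Q = δ_0/δ_{QQ} = 698.4/493.8 = 1.414 kN.
Moment equilibrium about P: M_P = Σ(load moments about P) − R_Q·L = 40.36 − 1.414×11.4 = 24.24 kN·m.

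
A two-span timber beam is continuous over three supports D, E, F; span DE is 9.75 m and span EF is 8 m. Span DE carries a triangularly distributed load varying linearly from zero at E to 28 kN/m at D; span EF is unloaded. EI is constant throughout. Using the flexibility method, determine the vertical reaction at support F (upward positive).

R_F = -10.66 kN

Insert a hinge at E; M_E is the redundant, and each span becomes simply supported.
End slopes at the hinge E, treating each span as simply supported:
  span DE: triangular load, peak 28: 7w₀L³/(360EI) = 504.6/EI
  relative rotation θ_0 = (504.6 + 0)/EI = 504.6/EI
A unit hogging moment at E produces rotation L₁/(3EI) + L₂/(3EI) = 5.917/EI.
Slope continuity at E: θ_0 = M_E·5.917/EI, so M_E = 504.6/5.917 = 85.29 kN·m (hogging).
Span EF, ΣM about F: R_E^{EF}·8 = 0 + 85.29, so R_E^{EF} = 10.66 kN and R_F = 0 − 10.66 = -10.66 kN.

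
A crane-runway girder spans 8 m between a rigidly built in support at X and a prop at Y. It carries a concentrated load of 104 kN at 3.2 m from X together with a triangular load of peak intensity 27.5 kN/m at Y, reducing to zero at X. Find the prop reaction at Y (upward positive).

R_Y = 82.13 kN

Remove the prop at Y; the released (primary) structure is a cantilever built in at X.
Free-end deflection of the primary structure under the applied loading (downward +):
  point load 104 at a = 3.2: Pa²(3L − a)/(6EI) = 3692/EI
  triangular load, peak 27.5 at the free end: 11w₀L⁴/(120EI) = 10325/EI
  δ_0 = 14017/EI
Flexibility coefficient — unit upward force at Y: δ_{YY} = L³/(3EI) = 170.7/EI.
Compatibility at Y: δ_0 − R_Y·δ_{YY} = 0, so R_Y = 14017/170.7 = 82.13 kN.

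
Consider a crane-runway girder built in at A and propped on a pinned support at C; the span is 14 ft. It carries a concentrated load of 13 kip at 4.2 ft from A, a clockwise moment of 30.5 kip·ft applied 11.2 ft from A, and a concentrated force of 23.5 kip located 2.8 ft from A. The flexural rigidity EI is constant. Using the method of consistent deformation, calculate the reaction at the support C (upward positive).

Take the reaction at C as the redundant and release it; the primary structure is a cantilever fixed at A.
Free-end deflection of the primary structure under the applied loading (downward +):
  point load 13 at a = 4.2: Pa²(3L − a)/(6EI) = 1445/EI
  clockwise couple 30.5 at a = 11.2: M₀a(2L − a)/(2EI) = 2869/EI
  point load 23.5 at a = 2.8: Pa²(3L − a)/(6EI) = 1204/EI
  δ_0 = 5518/EI
Flexibility coefficient — unit upward force at C: δ_{CC} = L³/(3EI) = 914.7/EI.
Compatibility at C: δ_0 − R_C·δ_{CC} = 0, so R_C = 5518/914.7 = 6.033 kip.

R_C = 6.033 kip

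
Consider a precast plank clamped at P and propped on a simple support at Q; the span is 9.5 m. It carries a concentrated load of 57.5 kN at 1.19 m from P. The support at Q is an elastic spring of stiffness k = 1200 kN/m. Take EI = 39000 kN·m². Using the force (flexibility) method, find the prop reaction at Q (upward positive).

Release the roller at Q. Primary structure: cantilever fixed at P.
Downward deflection at the released point Q due to the loads:
  point load 57.5 at a = 1.19: Pa²(3L − a)/(6EI) = 370.6/EI
Flexibility coefficient — unit upward force at Q: δ_{QQ} = L³/(3EI) = 285.8/EI.
With EI = 39000 kN·m²: δ_0 = 0.009503 m and δ_{QQ} = 0.007328 m/kN.
Compatibility — the spring shortens by R_Q/k under the reaction it provides: δ_0 − R_Q·δ_{QQ} = R_Q/k. With 1/k = 0.000833 m/kN, R_Q = δ_0 / (δ_{QQ} + 1/k) = 0.009503 / (0.007328 + 0.000833) = 1.164 kN.

R_Q = 1.164 kN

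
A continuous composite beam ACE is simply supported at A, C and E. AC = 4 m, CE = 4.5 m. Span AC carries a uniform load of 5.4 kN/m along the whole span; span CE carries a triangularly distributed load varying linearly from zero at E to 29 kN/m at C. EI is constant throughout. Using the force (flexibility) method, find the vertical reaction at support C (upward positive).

Release continuity at C by inserting a hinge; the redundant is the internal moment M_C. The primary structure is two simply-supported spans AC and CE.
Rotations at C on the released spans (each span's end-slope, ×1/EI):
  span AC: UDL 5.4: wL³/(24EI) = 14.4/EI
  span CE: triangular load, peak 29: w₀L³/(45EI) = 58.73/EI
  relative rotation θ_0 = (14.4 + 58.73)/EI = 73.12/EI
A unit hogging moment at C produces rotation L₁/(3EI) + L₂/(3EI) = 2.833/EI.
Compatibility: M_C·(L₁+L₂)/(3EI) = θ_0, giving M_C = 25.81 kN·m (hogging).
Span AC, ΣM about A with M_C applied at C: R_C^{AC}·4 = 43.2 + 25.81, so R_C^{AC} = 17.25 kN and R_A = 21.6 − 17.25 = 4.348 kN.
Span CE, ΣM about E: R_C^{CE}·4.5 = 195.8 + 25.81, so R_C^{CE} = 49.24 kN and R_E = 65.25 − 49.24 = 16.01 kN.
R_C = 17.25 + 49.24 = 66.49 kN.

R_C = 66.49 kN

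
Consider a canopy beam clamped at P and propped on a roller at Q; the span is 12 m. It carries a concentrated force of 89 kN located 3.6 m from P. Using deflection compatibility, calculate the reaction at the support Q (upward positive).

Release the roller at Q. Primary structure: cantilever fixed at P.
Free-end deflection of the primary structure under the applied loading (downward +):
  point load 89 at a = 3.6: Pa²(3L − a)/(6EI) = 6229/EI
Tip deflection under a unit load at Q: L³/(3EI) = 576/EI.
The prop prevents deflection at Q: R_Q = δ_0/δ_{QQ} = 6229/576 = 10.81 kN.

R_Q = 10.81 kN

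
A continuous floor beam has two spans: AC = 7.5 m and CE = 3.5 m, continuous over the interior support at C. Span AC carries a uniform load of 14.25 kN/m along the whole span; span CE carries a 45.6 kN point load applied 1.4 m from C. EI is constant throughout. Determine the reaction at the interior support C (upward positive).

R_C = 113.5 kN

Insert a hinge at C; M_C is the redundant, and each span becomes simply supported.
End slopes at the hinge C, treating each span as simply supported:
  span AC: UDL 14.25: wL³/(24EI) = 250.5/EI
  span CE: point load 45.6 at a = 1.4: Pab(L + b)/(6LEI) = 35.75/EI
  relative rotation θ_0 = (250.5 + 35.75)/EI = 286.2/EI
A unit hogging moment at C produces rotation L₁/(3EI) + L₂/(3EI) = 3.667/EI.
Compatibility: M_C·(L₁+L₂)/(3EI) = θ_0, giving M_C = 78.07 kN·m (hogging).
Span AC, ΣM about A with M_C applied at C: R_C^{AC}·7.5 = 400.8 + 78.07, so R_C^{AC} = 63.85 kN and R_A = 106.9 − 63.85 = 43.03 kN.
Span CE, ΣM about E: R_C^{CE}·3.5 = 95.76 + 78.07, so R_C^{CE} = 49.66 kN and R_E = 45.6 − 49.66 = -4.064 kN.
R_C = 63.85 + 49.66 = 113.5 kN.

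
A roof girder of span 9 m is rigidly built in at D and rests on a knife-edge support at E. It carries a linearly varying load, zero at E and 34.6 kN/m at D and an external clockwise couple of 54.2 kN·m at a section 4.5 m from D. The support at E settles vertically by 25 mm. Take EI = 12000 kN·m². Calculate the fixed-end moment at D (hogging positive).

M_D = 191.2 kN·m

Remove the prop at E; the released (primary) structure is a cantilever built in at D.
Downward deflection at the released point E due to the loads:
  triangular load, peak 34.6 at the fixed end: w₀L⁴/(30EI) = 7567/EI
  clockwise couple 54.2 at a = 4.5: M₀a(2L − a)/(2EI) = 1646/EI
  δ_0 = 9213/EI
Flexibility coefficient — unit upward force at E: δ_{EE} = L³/(3EI) = 243/EI.
With EI = 12000 kN·m²: δ_0 = 0.76778 m and δ_{EE} = 0.02025 m/kN.
Compatibility — the beam at E must follow the support down by 0.025 m: δ_0 − R_E·δ_{EE} = 0.025, so R_E = (0.76778 − 0.025)/0.02025 = 36.68 kN.
Moment equilibrium about D: M_D = Σ(load moments about D) − R_E·L = 521.3 − 36.68×9 = 191.2 kN·m.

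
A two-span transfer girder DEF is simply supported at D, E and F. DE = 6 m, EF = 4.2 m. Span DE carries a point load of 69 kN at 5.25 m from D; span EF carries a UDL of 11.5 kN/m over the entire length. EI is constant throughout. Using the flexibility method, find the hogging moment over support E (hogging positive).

M_E = 35.41 kN·m

Release continuity at E by inserting a hinge; the redundant is the internal moment M_E. The primary structure is two simply-supported spans DE and EF.
Rotations at E on the released spans (each span's end-slope, ×1/EI):
  span DE: point load 69 at a = 5.25: Pab(L + a)/(6LEI) = 84.9/EI
  span EF: UDL 11.5: wL³/(24EI) = 35.5/EI
  relative rotation θ_0 = (84.9 + 35.5)/EI = 120.4/EI
A unit hogging moment at E produces rotation L₁/(3EI) + L₂/(3EI) = 3.4/EI.
Compatibility: M_E·(L₁+L₂)/(3EI) = θ_0, giving M_E = 35.41 kN·m (hogging).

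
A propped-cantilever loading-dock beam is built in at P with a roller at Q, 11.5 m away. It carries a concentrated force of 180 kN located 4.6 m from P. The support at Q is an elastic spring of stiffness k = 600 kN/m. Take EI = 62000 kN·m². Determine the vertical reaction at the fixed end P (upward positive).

R_P = 148.9 kN

Choose R_Q as the redundant. The primary structure is the cantilever fixed at P.
Deflection at Q on the released cantilever, summing each load's contribution:
  point load 180 at a = 4.6: Pa²(3L − a)/(6EI) = 18981/EI
Tip deflection under a unit load at Q: L³/(3EI) = 507/EI.
With EI = 62000 kN·m²: δ_0 = 0.30614 m and δ_{QQ} = 0.008177 m/kN.
Compatibility — the spring shortens by R_Q/k under the reaction it provides: δ_0 − R_Q·δ_{QQ} = R_Q/k. With 1/k = 0.001667 m/kN, R_Q = δ_0 / (δ_{QQ} + 1/k) = 0.30614 / (0.008177 + 0.001667) = 31.1 kN.
Vertical equilibrium: R_P = ΣP − R_Q = 180 − 31.1 = 148.9 kN.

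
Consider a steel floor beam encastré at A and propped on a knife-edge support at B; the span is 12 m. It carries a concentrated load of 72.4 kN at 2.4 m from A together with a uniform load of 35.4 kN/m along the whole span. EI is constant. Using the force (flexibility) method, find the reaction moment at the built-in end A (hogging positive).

Remove the prop at B; the released (primary) structure is a cantilever built in at A.
Downward deflection at the released point B due to the loads:
  point load 72.4 at a = 2.4: Pa²(3L − a)/(6EI) = 2335/EI
  UDL 35.4: wL⁴/(8EI) = 91757/EI
  δ_0 = 94092/EI
Tip deflection under a unit load at B: L³/(3EI) = 576/EI.
The prop prevents deflection at B: R_B = δ_0/δ_{BB} = 94092/576 = 163.4 kN.
Moment equilibrium about A: M_A = Σ(load moments about A) − R_B·L = 2723 − 163.4×12 = 762.3 kN·m.

M_A = 762.3 kN·m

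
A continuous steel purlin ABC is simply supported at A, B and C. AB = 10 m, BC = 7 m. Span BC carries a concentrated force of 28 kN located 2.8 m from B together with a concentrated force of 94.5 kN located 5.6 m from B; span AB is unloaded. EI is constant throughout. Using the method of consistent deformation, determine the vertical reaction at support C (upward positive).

Take M_B as the redundant. Released structure: two simple spans AB and BC with a hinge at B.
Discontinuity in slope at B on the released structure — sum the simple-span end rotations:
  span BC: point load 28 at a = 2.8: Pab(L + b)/(6LEI) = 87.81/EI
  span BC: point load 94.5 at a = 5.6: Pab(L + b)/(6LEI) = 148.2/EI
  relative rotation θ_0 = (0 + 236)/EI = 236/EI
A unit hogging moment at B produces rotation L₁/(3EI) + L₂/(3EI) = 5.667/EI.
Slope continuity at B: θ_0 = M_B·5.667/EI, so M_B = 236/5.667 = 41.64 kN·m (hogging).
Span BC, ΣM about C: R_B^{BC}·7 = 249.9 + 41.64, so R_B^{BC} = 41.65 kN and R_C = 122.5 − 41.65 = 80.85 kN.

R_C = 80.85 kN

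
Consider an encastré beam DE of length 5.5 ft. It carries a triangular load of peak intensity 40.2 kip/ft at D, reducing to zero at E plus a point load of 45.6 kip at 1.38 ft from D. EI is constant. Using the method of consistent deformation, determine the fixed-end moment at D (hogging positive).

Take the two fixed-end moments M_D, M_E as redundants; the released structure is the simple span DE.
Simple-span end rotations at D and E under the given loads:
  at D: triangular load, peak 40.2: w₀L³/(45EI) = 148.6/EI
  at E: triangular load, peak 40.2: 7w₀L³/(360EI) = 130/EI
  at D: point load 45.6 at a = 1.38: Pab(L + b)/(6LEI) = 75.58/EI
  at E: point load 45.6 at a = 1.38: Pab(L + a)/(6LEI) = 54.05/EI
  θ_D0 = 224.2/EI,  θ_E0 = 184.1/EI
Flexibility coefficients: a unit moment at one end gives L/(3EI) there and L/(6EI) at the far end, so f₁₁ = f₂₂ = 1.833/EI and f₁₂ = f₂₁ = 0.9167/EI.
Compatibility — zero rotation at each built-in end:
  1.833 M_D + 0.9167 M_E = 224.2
  0.9167 M_D + 1.833 M_E = 184.1
Solving the pair gives M_D = 96.11 kip·ft and M_E = 52.36 kip·ft (hogging).

M_D = 96.11 kip·ft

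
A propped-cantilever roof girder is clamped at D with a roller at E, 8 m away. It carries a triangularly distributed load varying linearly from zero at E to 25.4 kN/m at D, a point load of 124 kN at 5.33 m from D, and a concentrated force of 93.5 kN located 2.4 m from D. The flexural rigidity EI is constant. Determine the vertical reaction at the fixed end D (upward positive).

Remove the prop at E; the released (primary) structure is a cantilever built in at D.
Primary-structure tip deflection at E by superposition:
  triangular load, peak 25.4 at the fixed end: w₀L⁴/(30EI) = 3468/EI
  point load 124 at a = 5.33: Pa²(3L − a)/(6EI) = 10961/EI
  point load 93.5 at a = 2.4: Pa²(3L − a)/(6EI) = 1939/EI
  δ_0 = 16368/EI
Flexibility coefficient — unit upward force at E: δ_{EE} = L³/(3EI) = 170.7/EI.
Compatibility at E: δ_0 − R_E·δ_{EE} = 0, so R_E = 16368/170.7 = 95.91 kN.
Vertical equilibrium: R_D = ΣP − R_E = 319.1 − 95.91 = 223.2 kN.

R_D = 223.2 kN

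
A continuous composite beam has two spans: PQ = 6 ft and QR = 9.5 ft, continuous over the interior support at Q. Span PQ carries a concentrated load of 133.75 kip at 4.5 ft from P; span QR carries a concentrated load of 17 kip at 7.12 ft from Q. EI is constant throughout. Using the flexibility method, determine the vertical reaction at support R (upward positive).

R_R = 6.153 kip

Take M_Q as the redundant. Released structure: two simple spans PQ and QR with a hinge at Q.
Discontinuity in slope at Q on the released structure — sum the simple-span end rotations:
  span PQ: point load 133.75 at a = 4.5: Pab(L + a)/(6LEI) = 263.3/EI
  span QR: point load 17 at a = 7.12: Pab(L + b)/(6LEI) = 60.04/EI
  relative rotation θ_0 = (263.3 + 60.04)/EI = 323.4/EI
A unit hogging moment at Q produces rotation L₁/(3EI) + L₂/(3EI) = 5.167/EI.
Compatibility: M_Q·(L₁+L₂)/(3EI) = θ_0, giving M_Q = 62.59 kip·ft (hogging).
Span QR, ΣM about R: R_Q^{QR}·9.5 = 40.46 + 62.59, so R_Q^{QR} = 10.85 kip and R_R = 17 − 10.85 = 6.153 kip.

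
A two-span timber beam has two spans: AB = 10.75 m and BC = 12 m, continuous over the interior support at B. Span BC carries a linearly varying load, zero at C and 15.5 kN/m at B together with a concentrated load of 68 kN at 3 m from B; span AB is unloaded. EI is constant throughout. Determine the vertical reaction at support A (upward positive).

Take M_B as the redundant. Released structure: two simple spans AB and BC with a hinge at B.
End slopes at the hinge B, treating each span as simply supported:
  span BC: triangular load, peak 15.5: w₀L³/(45EI) = 595.2/EI
  span BC: point load 68 at a = 3: Pab(L + b)/(6LEI) = 535.5/EI
  relative rotation θ_0 = (0 + 1131)/EI = 1131/EI
A unit hogging moment at B produces rotation L₁/(3EI) + L₂/(3EI) = 7.583/EI.
Slope continuity at B: θ_0 = M_B·7.583/EI, so M_B = 1131/7.583 = 149.1 kN·m (hogging).
Span AB, ΣM about A with M_B applied at B: R_B^{AB}·10.75 = 0 + 149.1, so R_B^{AB} = 13.87 kN and R_A = 0 − 13.87 = -13.87 kN.

R_A = -13.87 kN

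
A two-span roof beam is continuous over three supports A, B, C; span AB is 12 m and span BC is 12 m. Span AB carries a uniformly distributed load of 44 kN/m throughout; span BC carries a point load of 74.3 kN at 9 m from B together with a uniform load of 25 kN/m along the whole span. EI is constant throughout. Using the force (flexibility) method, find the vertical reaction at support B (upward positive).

R_B = 544.8 kN

Insert a hinge at B; M_B is the redundant, and each span becomes simply supported.
End slopes at the hinge B, treating each span as simply supported:
  span AB: UDL 44: wL³/(24EI) = 3168/EI
  span BC: point load 74.3 at a = 9: Pab(L + b)/(6LEI) = 417.9/EI
  span BC: UDL 25: wL³/(24EI) = 1800/EI
  relative rotation θ_0 = (3168 + 2218)/EI = 5386/EI
A unit hogging moment at B produces rotation L₁/(3EI) + L₂/(3EI) = 8/EI.
Slope continuity at B: θ_0 = M_B·8/EI, so M_B = 5386/8 = 673.2 kN·m (hogging).
Span AB, ΣM about A with M_B applied at B: R_B^{AB}·12 = 3168 + 673.2, so R_B^{AB} = 320.1 kN and R_A = 528 − 320.1 = 207.9 kN.
Span BC, ΣM about C: R_B^{BC}·12 = 2023 + 673.2, so R_B^{BC} = 224.7 kN and R_C = 374.3 − 224.7 = 149.6 kN.
R_B = 320.1 + 224.7 = 544.8 kN.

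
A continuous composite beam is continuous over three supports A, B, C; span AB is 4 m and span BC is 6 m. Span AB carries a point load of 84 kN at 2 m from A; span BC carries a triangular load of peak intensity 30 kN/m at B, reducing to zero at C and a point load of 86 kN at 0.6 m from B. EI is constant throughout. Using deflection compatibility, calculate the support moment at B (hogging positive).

Release continuity at B by inserting a hinge; the redundant is the internal moment M_B. The primary structure is two simply-supported spans AB and BC.
End slopes at the hinge B, treating each span as simply supported:
  span AB: point load 84 at a = 2: Pab(L + a)/(6LEI) = 84/EI
  span BC: triangular load, peak 30: w₀L³/(45EI) = 144/EI
  span BC: point load 86 at a = 0.6: Pab(L + b)/(6LEI) = 88.24/EI
  relative rotation θ_0 = (84 + 232.2)/EI = 316.2/EI
A unit hogging moment at B produces rotation L₁/(3EI) + L₂/(3EI) = 3.333/EI.
Slope continuity at B: θ_0 = M_B·3.333/EI, so M_B = 316.2/3.333 = 94.87 kN·m (hogging).

M_B = 94.87 kN·m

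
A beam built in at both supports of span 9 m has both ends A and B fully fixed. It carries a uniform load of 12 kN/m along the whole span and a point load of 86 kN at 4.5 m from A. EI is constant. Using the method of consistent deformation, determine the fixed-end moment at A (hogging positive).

M_A = 177.8 kN·m

Release both end moments; the primary structure is a simply-supported span AB with redundants M_A and M_B.
End rotations of the released simple span under the applied load (×1/EI):
  at A: UDL 12: wL³/(24EI) = 364.5/EI
  at B: UDL 12: wL³/(24EI) = 364.5/EI
  at A: point load 86 at a = 4.5: Pab(L + b)/(6LEI) = 435.4/EI
  at B: point load 86 at a = 4.5: Pab(L + a)/(6LEI) = 435.4/EI
  θ_A0 = 799.9/EI,  θ_B0 = 799.9/EI
Flexibility coefficients: a unit moment at one end gives L/(3EI) there and L/(6EI) at the far end, so f₁₁ = f₂₂ = 3/EI and f₁₂ = f₂₁ = 1.5/EI.
Compatibility — zero rotation at each built-in end:
  3 M_A + 1.5 M_B = 799.9
  1.5 M_A + 3 M_B = 799.9
Solving the pair gives M_A = 177.8 kN·m and M_B = 177.8 kN·m (hogging).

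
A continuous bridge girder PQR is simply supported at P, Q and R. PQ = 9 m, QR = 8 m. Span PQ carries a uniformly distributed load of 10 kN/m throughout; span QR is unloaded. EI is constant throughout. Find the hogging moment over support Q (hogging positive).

Release continuity at Q by inserting a hinge; the redundant is the internal moment M_Q. The primary structure is two simply-supported spans PQ and QR.
End slopes at the hinge Q, treating each span as simply supported:
  span PQ: UDL 10: wL³/(24EI) = 303.8/EI
  relative rotation θ_0 = (303.8 + 0)/EI = 303.8/EI
A unit hogging moment at Q produces rotation L₁/(3EI) + L₂/(3EI) = 5.667/EI.
Slope continuity at Q: θ_0 = M_Q·5.667/EI, so M_Q = 303.8/5.667 = 53.6 kN·m (hogging).

M_Q = 53.6 kN·m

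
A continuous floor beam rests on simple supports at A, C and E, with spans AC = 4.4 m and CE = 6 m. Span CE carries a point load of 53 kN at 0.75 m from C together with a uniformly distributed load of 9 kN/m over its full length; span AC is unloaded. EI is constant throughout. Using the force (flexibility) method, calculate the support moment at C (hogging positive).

Release continuity at C by inserting a hinge; the redundant is the internal moment M_C. The primary structure is two simply-supported spans AC and CE.
Discontinuity in slope at C on the released structure — sum the simple-span end rotations:
  span CE: point load 53 at a = 0.75: Pab(L + b)/(6LEI) = 65.21/EI
  span CE: UDL 9: wL³/(24EI) = 81/EI
  relative rotation θ_0 = (0 + 146.2)/EI = 146.2/EI
A unit hogging moment at C produces rotation L₁/(3EI) + L₂/(3EI) = 3.467/EI.
Slope continuity at C: θ_0 = M_C·3.467/EI, so M_C = 146.2/3.467 = 42.18 kN·m (hogging).

M_C = 42.18 kN·m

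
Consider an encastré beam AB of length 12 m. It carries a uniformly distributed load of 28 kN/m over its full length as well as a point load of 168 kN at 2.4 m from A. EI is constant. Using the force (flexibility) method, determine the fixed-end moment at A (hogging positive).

Release both end moments; the primary structure is a simply-supported span AB with redundants M_A and M_B.
Simple-span end rotations at A and B under the given loads:
  at A: UDL 28: wL³/(24EI) = 2016/EI
  at B: UDL 28: wL³/(24EI) = 2016/EI
  at A: point load 168 at a = 2.4: Pab(L + b)/(6LEI) = 1161/EI
  at B: point load 168 at a = 2.4: Pab(L + a)/(6LEI) = 774.1/EI
  θ_A0 = 3177/EI,  θ_B0 = 2790/EI
Flexibility coefficients: a unit moment at one end gives L/(3EI) there and L/(6EI) at the far end, so f₁₁ = f₂₂ = 4/EI and f₁₂ = f₂₁ = 2/EI.
Compatibility — zero rotation at each built-in end:
  4 M_A + 2 M_B = 3177
  2 M_A + 4 M_B = 2790
Solving the pair gives M_A = 594 kN·m and M_B = 400.5 kN·m (hogging).

M_A = 594 kN·m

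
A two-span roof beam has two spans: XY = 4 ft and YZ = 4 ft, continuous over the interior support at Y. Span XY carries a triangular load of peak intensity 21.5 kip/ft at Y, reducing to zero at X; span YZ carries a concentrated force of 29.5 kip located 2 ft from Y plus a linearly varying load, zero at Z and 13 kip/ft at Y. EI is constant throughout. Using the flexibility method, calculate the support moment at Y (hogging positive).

M_Y = 29.46 kip·ft

Insert a hinge at Y; M_Y is the redundant, and each span becomes simply supported.
Discontinuity in slope at Y on the released structure — sum the simple-span end rotations:
  span XY: triangular load, peak 21.5: w₀L³/(45EI) = 30.58/EI
  span YZ: point load 29.5 at a = 2: Pab(L + b)/(6LEI) = 29.5/EI
  span YZ: triangular load, peak 13: w₀L³/(45EI) = 18.49/EI
  relative rotation θ_0 = (30.58 + 47.99)/EI = 78.57/EI
A unit hogging moment at Y produces rotation L₁/(3EI) + L₂/(3EI) = 2.667/EI.
Slope continuity at Y: θ_0 = M_Y·2.667/EI, so M_Y = 78.57/2.667 = 29.46 kip·ft (hogging).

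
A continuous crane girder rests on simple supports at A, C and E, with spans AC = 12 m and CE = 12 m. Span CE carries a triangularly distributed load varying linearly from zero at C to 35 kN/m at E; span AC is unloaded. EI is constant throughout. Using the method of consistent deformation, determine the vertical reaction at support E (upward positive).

Take M_C as the redundant. Released structure: two simple spans AC and CE with a hinge at C.
Discontinuity in slope at C on the released structure — sum the simple-span end rotations:
  span CE: triangular load, peak 35: 7w₀L³/(360EI) = 1176/EI
  relative rotation θ_0 = (0 + 1176)/EI = 1176/EI
A unit hogging moment at C produces rotation L₁/(3EI) + L₂/(3EI) = 8/EI.
Compatibility: M_C·(L₁+L₂)/(3EI) = θ_0, giving M_C = 147 kN·m (hogging).
Span CE, ΣM about E: R_C^{CE}·12 = 840 + 147, so R_C^{CE} = 82.25 kN and R_E = 210 − 82.25 = 127.8 kN.

R_E = 127.8 kN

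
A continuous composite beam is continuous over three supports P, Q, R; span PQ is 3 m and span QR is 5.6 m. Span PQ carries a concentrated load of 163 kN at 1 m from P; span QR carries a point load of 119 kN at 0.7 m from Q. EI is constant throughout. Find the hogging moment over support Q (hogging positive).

Take M_Q as the redundant. Released structure: two simple spans PQ and QR with a hinge at Q.
Rotations at Q on the released spans (each span's end-slope, ×1/EI):
  span PQ: point load 163 at a = 1: Pab(L + a)/(6LEI) = 72.44/EI
  span QR: point load 119 at a = 0.7: Pab(L + b)/(6LEI) = 127.6/EI
  relative rotation θ_0 = (72.44 + 127.6)/EI = 200/EI
A unit hogging moment at Q produces rotation L₁/(3EI) + L₂/(3EI) = 2.867/EI.
Compatibility: M_Q·(L₁+L₂)/(3EI) = θ_0, giving M_Q = 69.77 kN·m (hogging).

M_Q = 69.77 kN·m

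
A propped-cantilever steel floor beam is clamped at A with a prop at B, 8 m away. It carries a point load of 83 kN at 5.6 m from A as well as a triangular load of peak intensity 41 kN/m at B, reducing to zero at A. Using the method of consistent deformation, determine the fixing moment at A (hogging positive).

M_A = 243.7 kN·m

Remove the prop at B; the released (primary) structure is a cantilever built in at A.
Primary-structure tip deflection at B by superposition:
  point load 83 at a = 5.6: Pa²(3L − a)/(6EI) = 7982/EI
  triangular load, peak 41 at the free end: 11w₀L⁴/(120EI) = 15394/EI
  δ_0 = 23376/EI
Tip deflection under a unit load at B: L³/(3EI) = 170.7/EI.
Compatibility at B: δ_0 − R_B·δ_{BB} = 0, so R_B = 23376/170.7 = 137 kN.
Moment equilibrium about A: M_A = Σ(load moments about A) − R_B·L = 1339 − 137×8 = 243.7 kN·m.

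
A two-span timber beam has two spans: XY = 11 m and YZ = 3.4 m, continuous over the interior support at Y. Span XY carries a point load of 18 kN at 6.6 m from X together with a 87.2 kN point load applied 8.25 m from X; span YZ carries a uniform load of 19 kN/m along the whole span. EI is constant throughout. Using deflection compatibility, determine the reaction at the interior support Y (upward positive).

R_Y = 168.5 kN

Take M_Y as the redundant. Released structure: two simple spans XY and YZ with a hinge at Y.
End slopes at the hinge Y, treating each span as simply supported:
  span XY: point load 18 at a = 6.6: Pab(L + a)/(6LEI) = 139.4/EI
  span XY: point load 87.2 at a = 8.25: Pab(L + a)/(6LEI) = 577/EI
  span YZ: UDL 19: wL³/(24EI) = 31.12/EI
  relative rotation θ_0 = (716.4 + 31.12)/EI = 747.5/EI
A unit hogging moment at Y produces rotation L₁/(3EI) + L₂/(3EI) = 4.8/EI.
Slope continuity at Y: θ_0 = M_Y·4.8/EI, so M_Y = 747.5/4.8 = 155.7 kN·m (hogging).
Span XY, ΣM about X with M_Y applied at Y: R_Y^{XY}·11 = 838.2 + 155.7, so R_Y^{XY} = 90.36 kN and R_X = 105.2 − 90.36 = 14.84 kN.
Span YZ, ΣM about Z: R_Y^{YZ}·3.4 = 109.8 + 155.7, so R_Y^{YZ} = 78.1 kN and R_Z = 64.6 − 78.1 = -13.5 kN.
R_Y = 90.36 + 78.1 = 168.5 kN.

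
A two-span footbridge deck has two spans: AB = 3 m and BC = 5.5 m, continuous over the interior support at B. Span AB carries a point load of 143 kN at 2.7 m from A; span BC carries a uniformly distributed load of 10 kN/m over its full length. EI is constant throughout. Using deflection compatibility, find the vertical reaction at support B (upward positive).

R_B = 175.5 kN

Take M_B as the redundant. Released structure: two simple spans AB and BC with a hinge at B.
Rotations at B on the released spans (each span's end-slope, ×1/EI):
  span AB: point load 143 at a = 2.7: Pab(L + a)/(6LEI) = 36.68/EI
  span BC: UDL 10: wL³/(24EI) = 69.32/EI
  relative rotation θ_0 = (36.68 + 69.32)/EI = 106/EI
A unit hogging moment at B produces rotation L₁/(3EI) + L₂/(3EI) = 2.833/EI.
Slope continuity at B: θ_0 = M_B·2.833/EI, so M_B = 106/2.833 = 37.41 kN·m (hogging).
Span AB, ΣM about A with M_B applied at B: R_B^{AB}·3 = 386.1 + 37.41, so R_B^{AB} = 141.2 kN and R_A = 143 − 141.2 = 1.829 kN.
Span BC, ΣM about C: R_B^{BC}·5.5 = 151.2 + 37.41, so R_B^{BC} = 34.3 kN and R_C = 55 − 34.3 = 20.7 kN.
R_B = 141.2 + 34.3 = 175.5 kN.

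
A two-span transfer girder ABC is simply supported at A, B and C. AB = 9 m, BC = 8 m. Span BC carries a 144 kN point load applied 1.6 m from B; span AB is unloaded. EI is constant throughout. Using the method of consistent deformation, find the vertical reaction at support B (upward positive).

Insert a hinge at B; M_B is the redundant, and each span becomes simply supported.
Discontinuity in slope at B on the released structure — sum the simple-span end rotations:
  span BC: point load 144 at a = 1.6: Pab(L + b)/(6LEI) = 442.4/EI
  relative rotation θ_0 = (0 + 442.4)/EI = 442.4/EI
A unit hogging moment at B produces rotation L₁/(3EI) + L₂/(3EI) = 5.667/EI.
Compatibility: M_B·(L₁+L₂)/(3EI) = θ_0, giving M_B = 78.06 kN·m (hogging).
Span AB, ΣM about A with M_B applied at B: R_B^{AB}·9 = 0 + 78.06, so R_B^{AB} = 8.674 kN and R_A = 0 − 8.674 = -8.674 kN.
Span BC, ΣM about C: R_B^{BC}·8 = 921.6 + 78.06, so R_B^{BC} = 125 kN and R_C = 144 − 125 = 19.04 kN.
R_B = 8.674 + 125 = 133.6 kN.

R_B = 133.6 kN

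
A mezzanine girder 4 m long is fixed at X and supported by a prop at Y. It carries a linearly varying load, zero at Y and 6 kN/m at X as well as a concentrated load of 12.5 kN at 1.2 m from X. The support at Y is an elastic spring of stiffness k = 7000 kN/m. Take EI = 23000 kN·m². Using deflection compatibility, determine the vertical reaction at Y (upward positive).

R_Y = 3.396 kN

Remove the prop at Y; the released (primary) structure is a cantilever built in at X.
Free-end deflection of the primary structure under the applied loading (downward +):
  triangular load, peak 6 at the fixed end: w₀L⁴/(30EI) = 51.2/EI
  point load 12.5 at a = 1.2: Pa²(3L − a)/(6EI) = 32.4/EI
  δ_0 = 83.6/EI
Tip deflection under a unit load at Y: L³/(3EI) = 21.33/EI.
With EI = 23000 kN·m²: δ_0 = 0.003635 m and δ_{YY} = 0.000928 m/kN.
Compatibility — the spring shortens by R_Y/k under the reaction it provides: δ_0 − R_Y·δ_{YY} = R_Y/k. With 1/k = 0.000143 m/kN, R_Y = δ_0 / (δ_{YY} + 1/k) = 0.003635 / (0.000928 + 0.000143) = 3.396 kN.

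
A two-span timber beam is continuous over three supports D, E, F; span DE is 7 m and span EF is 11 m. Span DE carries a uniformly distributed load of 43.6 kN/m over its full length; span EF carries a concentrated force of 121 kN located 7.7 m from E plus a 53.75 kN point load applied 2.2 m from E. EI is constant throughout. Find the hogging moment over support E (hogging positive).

M_E = 266.9 kN·m

Take M_E as the redundant. Released structure: two simple spans DE and EF with a hinge at E.
Discontinuity in slope at E on the released structure — sum the simple-span end rotations:
  span DE: UDL 43.6: wL³/(24EI) = 623.1/EI
  span EF: point load 121 at a = 7.7: Pab(L + b)/(6LEI) = 666.2/EI
  span EF: point load 53.75 at a = 2.2: Pab(L + b)/(6LEI) = 312.2/EI
  relative rotation θ_0 = (623.1 + 978.3)/EI = 1601/EI
A unit hogging moment at E produces rotation L₁/(3EI) + L₂/(3EI) = 6/EI.
Compatibility: M_E·(L₁+L₂)/(3EI) = θ_0, giving M_E = 266.9 kN·m (hogging).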